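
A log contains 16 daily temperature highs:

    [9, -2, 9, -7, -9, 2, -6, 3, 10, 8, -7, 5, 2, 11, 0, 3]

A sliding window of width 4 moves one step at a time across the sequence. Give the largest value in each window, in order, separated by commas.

9, 9, 9, 2, 3, 10, 10, 10, 10, 8, 11, 11, 11

[9, -2, 9, -7] → max 9
[-2, 9, -7, -9] → max 9
[9, -7, -9, 2] → max 9
[-7, -9, 2, -6] → max 2
[-9, 2, -6, 3] → max 3
[2, -6, 3, 10] → max 10
[-6, 3, 10, 8] → max 10
[3, 10, 8, -7] → max 10
[10, 8, -7, 5] → max 10
[8, -7, 5, 2] → max 8
[-7, 5, 2, 11] → max 11
[5, 2, 11, 0] → max 11
[2, 11, 0, 3] → max 11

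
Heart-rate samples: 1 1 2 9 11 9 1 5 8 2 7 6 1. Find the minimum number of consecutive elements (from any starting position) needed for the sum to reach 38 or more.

6

add 1: running sum 1 < 38
add 1: running sum 2 < 38
add 2: running sum 4 < 38
add 9: running sum 13 < 38
add 11: running sum 24 < 38
add 9: running sum 33 < 38
add 1: running sum 34 < 38
end 7: [1, 2, 9, 11, 9, 1, 5] sum 38, len 7
end 8: [9, 11, 9, 1, 5, 8] sum 43, len 6
end 9: [9, 11, 9, 1, 5, 8, 2] sum 45, len 7
end 10: [11, 9, 1, 5, 8, 2, 7] sum 43, len 7
end 11: [9, 1, 5, 8, 2, 7, 6] sum 38, len 7
end 12: [9, 1, 5, 8, 2, 7, 6, 1] sum 39, len 8
Shortest qualifying length: 6.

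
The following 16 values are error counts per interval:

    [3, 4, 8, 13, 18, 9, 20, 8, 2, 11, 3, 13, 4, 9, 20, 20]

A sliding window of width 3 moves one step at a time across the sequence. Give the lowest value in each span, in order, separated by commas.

[3, 4, 8] → min 3
[4, 8, 13] → min 4
[8, 13, 18] → min 8
[13, 18, 9] → min 9
[18, 9, 20] → min 9
[9, 20, 8] → min 8
[20, 8, 2] → min 2
[8, 2, 11] → min 2
[2, 11, 3] → min 2
[11, 3, 13] → min 3
[3, 13, 4] → min 3
[13, 4, 9] → min 4
[4, 9, 20] → min 4
[9, 20, 20] → min 9

3, 4, 8, 9, 9, 8, 2, 2, 2, 3, 3, 4, 4, 9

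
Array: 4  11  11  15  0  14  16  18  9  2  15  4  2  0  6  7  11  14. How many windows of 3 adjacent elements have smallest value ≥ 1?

(4, 11, 11) → min 4  ≥ 1 ✓
(11, 11, 15) → min 11  ≥ 1 ✓
(11, 15, 0) → min 0
(15, 0, 14) → min 0
(0, 14, 16) → min 0
(14, 16, 18) → min 14  ≥ 1 ✓
(16, 18, 9) → min 9  ≥ 1 ✓
(18, 9, 2) → min 2  ≥ 1 ✓
(9, 2, 15) → min 2  ≥ 1 ✓
(2, 15, 4) → min 2  ≥ 1 ✓
(15, 4, 2) → min 2  ≥ 1 ✓
(4, 2, 0) → min 0
(2, 0, 6) → min 0
(0, 6, 7) → min 0
(6, 7, 11) → min 6  ≥ 1 ✓
(7, 11, 14) → min 7  ≥ 1 ✓
10 windows satisfy the condition.

10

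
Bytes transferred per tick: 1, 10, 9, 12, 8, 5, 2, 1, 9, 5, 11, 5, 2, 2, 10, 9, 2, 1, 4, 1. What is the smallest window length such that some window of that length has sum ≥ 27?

3

add 1: running sum 1 < 27
add 10: running sum 11 < 27
add 9: running sum 20 < 27
add 12: shortest ending here [10, 9, 12] sum 31, len 3
add 8: shortest ending here [9, 12, 8] sum 29, len 3
add 5: shortest ending here [9, 12, 8, 5] sum 34, len 4
add 2: shortest ending here [12, 8, 5, 2] sum 27, len 4
add 1: shortest ending here [12, 8, 5, 2, 1] sum 28, len 5
add 9: shortest ending here [12, 8, 5, 2, 1, 9] sum 37, len 6
add 5: shortest ending here [8, 5, 2, 1, 9, 5] sum 30, len 6
add 11: shortest ending here [2, 1, 9, 5, 11] sum 28, len 5
add 5: shortest ending here [9, 5, 11, 5] sum 30, len 4
add 2: shortest ending here [9, 5, 11, 5, 2] sum 32, len 5
add 2: shortest ending here [9, 5, 11, 5, 2, 2] sum 34, len 6
add 10: shortest ending here [11, 5, 2, 2, 10] sum 30, len 5
add 9: shortest ending here [5, 2, 2, 10, 9] sum 28, len 5
add 2: shortest ending here [5, 2, 2, 10, 9, 2] sum 30, len 6
add 1: shortest ending here [5, 2, 2, 10, 9, 2, 1] sum 31, len 7
add 4: shortest ending here [2, 10, 9, 2, 1, 4] sum 28, len 6
add 1: shortest ending here [10, 9, 2, 1, 4, 1] sum 27, len 6
Shortest qualifying length: 3.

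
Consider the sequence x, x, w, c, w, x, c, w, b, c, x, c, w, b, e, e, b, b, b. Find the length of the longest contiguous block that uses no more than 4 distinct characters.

14

Extend right; when distinct count exceeds 4, shrink from the left:
[x] 1 distinct, len 1
[x, x] 1 distinct, len 2
[x, x, w] 2 distinct, len 3
[x, x, w, c] 3 distinct, len 4
[x, x, w, c, w] 3 distinct, len 5
[x, x, w, c, w, x] 3 distinct, len 6
[x, x, w, c, w, x, c] 3 distinct, len 7
[x, x, w, c, w, x, c, w] 3 distinct, len 8
[x, x, w, c, w, x, c, w, b] 4 distinct, len 9
[x, x, w, c, w, x, c, w, b, c] 4 distinct, len 10
[x, x, w, c, w, x, c, w, b, c, x] 4 distinct, len 11
[x, x, w, c, w, x, c, w, b, c, x, c] 4 distinct, len 12
[x, x, w, c, w, x, c, w, b, c, x, c, w] 4 distinct, len 13
[x, x, w, c, w, x, c, w, b, c, x, c, w, b] 4 distinct, len 14
[c, w, b, e] 4 distinct, len 4
[c, w, b, e, e] 4 distinct, len 5
[c, w, b, e, e, b] 4 distinct, len 6
[c, w, b, e, e, b, b] 4 distinct, len 7
[c, w, b, e, e, b, b, b] 4 distinct, len 8
Longest length with ≤4 distinct: 14.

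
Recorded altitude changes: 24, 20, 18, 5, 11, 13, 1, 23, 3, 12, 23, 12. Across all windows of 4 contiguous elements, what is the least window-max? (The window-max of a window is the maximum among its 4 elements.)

Window maxs for each of the 9 positions:
[24, 20, 18, 5] → max 24
[20, 18, 5, 11] → max 20
[18, 5, 11, 13] → max 18
[5, 11, 13, 1] → max 13
[11, 13, 1, 23] → max 23
[13, 1, 23, 3] → max 23
[1, 23, 3, 12] → max 23
[23, 3, 12, 23] → max 23
[3, 12, 23, 12] → max 23
Least of these is 13.

13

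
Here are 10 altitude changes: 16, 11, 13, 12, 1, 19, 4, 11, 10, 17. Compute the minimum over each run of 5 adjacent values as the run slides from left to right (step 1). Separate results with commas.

[16, 11, 13, 12, 1] → min 1
[11, 13, 12, 1, 19] → min 1
[13, 12, 1, 19, 4] → min 1
[12, 1, 19, 4, 11] → min 1
[1, 19, 4, 11, 10] → min 1
[19, 4, 11, 10, 17] → min 4

1, 1, 1, 1, 1, 4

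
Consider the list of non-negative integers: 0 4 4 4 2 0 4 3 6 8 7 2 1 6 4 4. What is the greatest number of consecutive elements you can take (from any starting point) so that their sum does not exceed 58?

add 0: [0] sum 0, len 1
add 4: [0, 4] sum 4, len 2
add 4: [0, 4, 4] sum 8, len 3
add 4: [0, 4, 4, 4] sum 12, len 4
add 2: [0, 4, 4, 4, 2] sum 14, len 5
add 0: [0, 4, 4, 4, 2, 0] sum 14, len 6
add 4: [0, 4, 4, 4, 2, 0, 4] sum 18, len 7
add 3: [0, 4, 4, 4, 2, 0, 4, 3] sum 21, len 8
add 6: [0, 4, 4, 4, 2, 0, 4, 3, 6] sum 27, len 9
add 8: [0, 4, 4, 4, 2, 0, 4, 3, 6, 8] sum 35, len 10
add 7: [0, 4, 4, 4, 2, 0, 4, 3, 6, 8, 7] sum 42, len 11
add 2: [0, 4, 4, 4, 2, 0, 4, 3, 6, 8, 7, 2] sum 44, len 12
add 1: [0, 4, 4, 4, 2, 0, 4, 3, 6, 8, 7, 2, 1] sum 45, len 13
add 6: [0, 4, 4, 4, 2, 0, 4, 3, 6, 8, 7, 2, 1, 6] sum 51, len 14
add 4: [0, 4, 4, 4, 2, 0, 4, 3, 6, 8, 7, 2, 1, 6, 4] sum 55, len 15
add 4: [4, 4, 2, 0, 4, 3, 6, 8, 7, 2, 1, 6, 4, 4] sum 55, len 14
Longest length seen: 15.

15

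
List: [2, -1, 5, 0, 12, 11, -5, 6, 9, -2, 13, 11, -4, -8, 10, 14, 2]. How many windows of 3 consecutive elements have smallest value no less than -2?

8

(2, -1, 5) → min -1  ≥ -2 ✓
(-1, 5, 0) → min -1  ≥ -2 ✓
(5, 0, 12) → min 0  ≥ -2 ✓
(0, 12, 11) → min 0  ≥ -2 ✓
(12, 11, -5) → min -5
(11, -5, 6) → min -5
(-5, 6, 9) → min -5
(6, 9, -2) → min -2  ≥ -2 ✓
(9, -2, 13) → min -2  ≥ -2 ✓
(-2, 13, 11) → min -2  ≥ -2 ✓
(13, 11, -4) → min -4
(11, -4, -8) → min -8
(-4, -8, 10) → min -8
(-8, 10, 14) → min -8
(10, 14, 2) → min 2  ≥ -2 ✓
8 windows satisfy the condition.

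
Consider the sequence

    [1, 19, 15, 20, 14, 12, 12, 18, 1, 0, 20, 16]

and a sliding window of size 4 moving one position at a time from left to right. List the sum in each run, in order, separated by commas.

55, 68, 61, 58, 56, 43, 31, 39, 37

Sliding a size-4 window across the 12 values:
1 19 15 20 → sum 55
19 15 20 14 → sum 68
15 20 14 12 → sum 61
20 14 12 12 → sum 58
14 12 12 18 → sum 56
12 12 18 1 → sum 43
12 18 1 0 → sum 31
18 1 0 20 → sum 39
1 0 20 16 → sum 37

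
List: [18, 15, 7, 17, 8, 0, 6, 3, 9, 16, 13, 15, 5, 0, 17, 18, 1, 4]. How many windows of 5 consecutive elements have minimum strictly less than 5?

[18, 15, 7, 17, 8] → min 7
[15, 7, 17, 8, 0] → min 0  < 5 ✓
[7, 17, 8, 0, 6] → min 0  < 5 ✓
[17, 8, 0, 6, 3] → min 0  < 5 ✓
[8, 0, 6, 3, 9] → min 0  < 5 ✓
[0, 6, 3, 9, 16] → min 0  < 5 ✓
[6, 3, 9, 16, 13] → min 3  < 5 ✓
[3, 9, 16, 13, 15] → min 3  < 5 ✓
[9, 16, 13, 15, 5] → min 5
[16, 13, 15, 5, 0] → min 0  < 5 ✓
[13, 15, 5, 0, 17] → min 0  < 5 ✓
[15, 5, 0, 17, 18] → min 0  < 5 ✓
[5, 0, 17, 18, 1] → min 0  < 5 ✓
[0, 17, 18, 1, 4] → min 0  < 5 ✓
12 windows satisfy the condition.

12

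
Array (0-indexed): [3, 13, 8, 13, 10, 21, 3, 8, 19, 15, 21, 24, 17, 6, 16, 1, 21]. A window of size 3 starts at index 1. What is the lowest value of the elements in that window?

Elements at indices 1..3: 13, 8, 13
min(13, 8, 13) = 8

8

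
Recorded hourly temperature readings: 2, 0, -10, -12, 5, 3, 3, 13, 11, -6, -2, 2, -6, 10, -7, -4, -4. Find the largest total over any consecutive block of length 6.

29

2 0 -10 -12 5 3 → sum -12
0 -10 -12 5 3 3 → sum -11
-10 -12 5 3 3 13 → sum 2
-12 5 3 3 13 11 → sum 23
5 3 3 13 11 -6 → sum 29
3 3 13 11 -6 -2 → sum 22
3 13 11 -6 -2 2 → sum 21
13 11 -6 -2 2 -6 → sum 12
11 -6 -2 2 -6 10 → sum 9
-6 -2 2 -6 10 -7 → sum -9
-2 2 -6 10 -7 -4 → sum -7
2 -6 10 -7 -4 -4 → sum -9
Largest of these is 29.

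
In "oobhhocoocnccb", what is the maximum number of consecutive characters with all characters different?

add o: [o] len 1
add o (repeat o, move left end past it): [o] len 1
add b: [o, b] len 2
add h: [o, b, h] len 3
add h (repeat h, move left end past it): [h] len 1
add o: [h, o] len 2
add c: [h, o, c] len 3
add o (repeat o, move left end past it): [c, o] len 2
add o (repeat o, move left end past it): [o] len 1
add c: [o, c] len 2
add n: [o, c, n] len 3
add c (repeat c, move left end past it): [n, c] len 2
add c (repeat c, move left end past it): [c] len 1
add b: [c, b] len 2
Longest all-distinct length: 3.

3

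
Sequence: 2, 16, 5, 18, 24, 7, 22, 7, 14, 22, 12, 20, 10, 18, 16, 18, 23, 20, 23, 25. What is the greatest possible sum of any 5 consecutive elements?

2 16 5 18 24 → sum 65
16 5 18 24 7 → sum 70
5 18 24 7 22 → sum 76
18 24 7 22 7 → sum 78
24 7 22 7 14 → sum 74
7 22 7 14 22 → sum 72
22 7 14 22 12 → sum 77
7 14 22 12 20 → sum 75
14 22 12 20 10 → sum 78
22 12 20 10 18 → sum 82
12 20 10 18 16 → sum 76
20 10 18 16 18 → sum 82
10 18 16 18 23 → sum 85
18 16 18 23 20 → sum 95
16 18 23 20 23 → sum 100
18 23 20 23 25 → sum 109
Greatest of these is 109.

109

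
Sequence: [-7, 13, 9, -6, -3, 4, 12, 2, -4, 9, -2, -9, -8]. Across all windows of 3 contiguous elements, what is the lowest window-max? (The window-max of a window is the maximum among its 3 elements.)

(-7, 13, 9) → max 13
(13, 9, -6) → max 13
(9, -6, -3) → max 9
(-6, -3, 4) → max 4
(-3, 4, 12) → max 12
(4, 12, 2) → max 12
(12, 2, -4) → max 12
(2, -4, 9) → max 9
(-4, 9, -2) → max 9
(9, -2, -9) → max 9
(-2, -9, -8) → max -2
Lowest of these is -2.

-2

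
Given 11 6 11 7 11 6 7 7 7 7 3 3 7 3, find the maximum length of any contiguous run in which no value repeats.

3

[11] len 1
[11, 6] len 2
[6, 11] len 2
[6, 11, 7] len 3
[7, 11] len 2
[7, 11, 6] len 3
[11, 6, 7] len 3
[7] len 1
[7] len 1
[7] len 1
[7, 3] len 2
[3] len 1
[3, 7] len 2
[7, 3] len 2
Longest all-distinct length: 3.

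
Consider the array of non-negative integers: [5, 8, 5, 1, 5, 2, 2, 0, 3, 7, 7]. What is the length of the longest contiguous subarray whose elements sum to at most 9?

4

Extend to the right; shrink from the left whenever the sum exceeds 9:
add 5: [5] sum 5, len 1
add 8: [8] sum 8, len 1
add 5: [5] sum 5, len 1
add 1: [5, 1] sum 6, len 2
add 5: [1, 5] sum 6, len 2
add 2: [1, 5, 2] sum 8, len 3
add 2: [5, 2, 2] sum 9, len 3
add 0: [5, 2, 2, 0] sum 9, len 4
add 3: [2, 2, 0, 3] sum 7, len 4
add 7: [7] sum 7, len 1
add 7: [7] sum 7, len 1
Longest length seen: 4.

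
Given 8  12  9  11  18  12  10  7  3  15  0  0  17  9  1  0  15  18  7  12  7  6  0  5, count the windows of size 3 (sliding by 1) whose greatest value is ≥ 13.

[8, 12, 9] → max 12
[12, 9, 11] → max 12
[9, 11, 18] → max 18  ≥ 13 ✓
[11, 18, 12] → max 18  ≥ 13 ✓
[18, 12, 10] → max 18  ≥ 13 ✓
[12, 10, 7] → max 12
[10, 7, 3] → max 10
[7, 3, 15] → max 15  ≥ 13 ✓
[3, 15, 0] → max 15  ≥ 13 ✓
[15, 0, 0] → max 15  ≥ 13 ✓
[0, 0, 17] → max 17  ≥ 13 ✓
[0, 17, 9] → max 17  ≥ 13 ✓
[17, 9, 1] → max 17  ≥ 13 ✓
[9, 1, 0] → max 9
[1, 0, 15] → max 15  ≥ 13 ✓
[0, 15, 18] → max 18  ≥ 13 ✓
[15, 18, 7] → max 18  ≥ 13 ✓
[18, 7, 12] → max 18  ≥ 13 ✓
[7, 12, 7] → max 12
[12, 7, 6] → max 12
[7, 6, 0] → max 7
[6, 0, 5] → max 6
13 windows satisfy the condition.

13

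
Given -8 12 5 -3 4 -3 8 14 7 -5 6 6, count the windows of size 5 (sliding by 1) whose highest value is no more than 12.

(-8, 12, 5, -3, 4) → max 12  ≤ 12 ✓
(12, 5, -3, 4, -3) → max 12  ≤ 12 ✓
(5, -3, 4, -3, 8) → max 8  ≤ 12 ✓
(-3, 4, -3, 8, 14) → max 14
(4, -3, 8, 14, 7) → max 14
(-3, 8, 14, 7, -5) → max 14
(8, 14, 7, -5, 6) → max 14
(14, 7, -5, 6, 6) → max 14
3 windows satisfy the condition.

3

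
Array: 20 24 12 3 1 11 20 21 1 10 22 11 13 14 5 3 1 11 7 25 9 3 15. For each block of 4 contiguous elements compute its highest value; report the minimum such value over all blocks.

11

20 24 12 3 → max 24
24 12 3 1 → max 24
12 3 1 11 → max 12
3 1 11 20 → max 20
1 11 20 21 → max 21
11 20 21 1 → max 21
20 21 1 10 → max 21
21 1 10 22 → max 22
1 10 22 11 → max 22
10 22 11 13 → max 22
22 11 13 14 → max 22
11 13 14 5 → max 14
13 14 5 3 → max 14
14 5 3 1 → max 14
5 3 1 11 → max 11
3 1 11 7 → max 11
1 11 7 25 → max 25
11 7 25 9 → max 25
7 25 9 3 → max 25
25 9 3 15 → max 25
Minimum of these is 11.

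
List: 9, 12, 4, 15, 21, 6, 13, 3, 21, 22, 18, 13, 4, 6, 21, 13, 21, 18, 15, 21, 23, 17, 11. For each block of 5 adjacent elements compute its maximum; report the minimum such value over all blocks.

21

[9, 12, 4, 15, 21] → max 21
[12, 4, 15, 21, 6] → max 21
[4, 15, 21, 6, 13] → max 21
[15, 21, 6, 13, 3] → max 21
[21, 6, 13, 3, 21] → max 21
[6, 13, 3, 21, 22] → max 22
[13, 3, 21, 22, 18] → max 22
[3, 21, 22, 18, 13] → max 22
[21, 22, 18, 13, 4] → max 22
[22, 18, 13, 4, 6] → max 22
[18, 13, 4, 6, 21] → max 21
[13, 4, 6, 21, 13] → max 21
[4, 6, 21, 13, 21] → max 21
[6, 21, 13, 21, 18] → max 21
[21, 13, 21, 18, 15] → max 21
[13, 21, 18, 15, 21] → max 21
[21, 18, 15, 21, 23] → max 23
[18, 15, 21, 23, 17] → max 23
[15, 21, 23, 17, 11] → max 23
Minimum of these is 21.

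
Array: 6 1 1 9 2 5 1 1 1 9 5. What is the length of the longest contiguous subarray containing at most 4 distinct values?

10

add 6: window [6] (1 distinct), len 1
add 1: window [6, 1] (2 distinct), len 2
add 1: window [6, 1, 1] (2 distinct), len 3
add 9: window [6, 1, 1, 9] (3 distinct), len 4
add 2: window [6, 1, 1, 9, 2] (4 distinct), len 5
add 5: window [1, 1, 9, 2, 5] (4 distinct), len 5
add 1: window [1, 1, 9, 2, 5, 1] (4 distinct), len 6
add 1: window [1, 1, 9, 2, 5, 1, 1] (4 distinct), len 7
add 1: window [1, 1, 9, 2, 5, 1, 1, 1] (4 distinct), len 8
add 9: window [1, 1, 9, 2, 5, 1, 1, 1, 9] (4 distinct), len 9
add 5: window [1, 1, 9, 2, 5, 1, 1, 1, 9, 5] (4 distinct), len 10
Longest length with ≤4 distinct: 10.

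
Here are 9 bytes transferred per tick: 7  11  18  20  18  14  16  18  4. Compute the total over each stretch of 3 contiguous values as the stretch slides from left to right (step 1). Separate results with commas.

Sliding a size-3 window across the 9 values:
7 11 18 → sum 36
11 18 20 → sum 49
18 20 18 → sum 56
20 18 14 → sum 52
18 14 16 → sum 48
14 16 18 → sum 48
16 18 4 → sum 38

36, 49, 56, 52, 48, 48, 38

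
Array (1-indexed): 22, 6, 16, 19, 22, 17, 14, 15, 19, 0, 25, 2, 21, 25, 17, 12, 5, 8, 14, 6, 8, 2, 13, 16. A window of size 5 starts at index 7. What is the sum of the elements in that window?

73

Elements at indices 7..11: 14, 15, 19, 0, 25
sum(14, 15, 19, 0, 25) = 73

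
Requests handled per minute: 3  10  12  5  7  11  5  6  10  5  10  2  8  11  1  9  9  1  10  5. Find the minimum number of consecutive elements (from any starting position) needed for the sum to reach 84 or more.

add 3: running sum 3 < 84
add 10: running sum 13 < 84
add 12: running sum 25 < 84
add 5: running sum 30 < 84
add 7: running sum 37 < 84
add 11: running sum 48 < 84
add 5: running sum 53 < 84
add 6: running sum 59 < 84
add 10: running sum 69 < 84
add 5: running sum 74 < 84
end 10: [3, 10, 12, 5, 7, 11, 5, 6, 10, 5, 10] sum 84, len 11
end 11: [3, 10, 12, 5, 7, 11, 5, 6, 10, 5, 10, 2] sum 86, len 12
end 12: [10, 12, 5, 7, 11, 5, 6, 10, 5, 10, 2, 8] sum 91, len 12
end 13: [12, 5, 7, 11, 5, 6, 10, 5, 10, 2, 8, 11] sum 92, len 12
end 14: [12, 5, 7, 11, 5, 6, 10, 5, 10, 2, 8, 11, 1] sum 93, len 13
end 15: [7, 11, 5, 6, 10, 5, 10, 2, 8, 11, 1, 9] sum 85, len 12
end 16: [11, 5, 6, 10, 5, 10, 2, 8, 11, 1, 9, 9] sum 87, len 12
end 17: [11, 5, 6, 10, 5, 10, 2, 8, 11, 1, 9, 9, 1] sum 88, len 13
end 18: [5, 6, 10, 5, 10, 2, 8, 11, 1, 9, 9, 1, 10] sum 87, len 13
end 19: [6, 10, 5, 10, 2, 8, 11, 1, 9, 9, 1, 10, 5] sum 87, len 13
Shortest qualifying length: 11.

11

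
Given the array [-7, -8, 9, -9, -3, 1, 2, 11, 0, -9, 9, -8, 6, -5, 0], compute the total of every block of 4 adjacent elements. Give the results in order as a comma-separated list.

Sliding a size-4 window across the 15 values:
(-7, -8, 9, -9) → sum -15
(-8, 9, -9, -3) → sum -11
(9, -9, -3, 1) → sum -2
(-9, -3, 1, 2) → sum -9
(-3, 1, 2, 11) → sum 11
(1, 2, 11, 0) → sum 14
(2, 11, 0, -9) → sum 4
(11, 0, -9, 9) → sum 11
(0, -9, 9, -8) → sum -8
(-9, 9, -8, 6) → sum -2
(9, -8, 6, -5) → sum 2
(-8, 6, -5, 0) → sum -7

-15, -11, -2, -9, 11, 14, 4, 11, -8, -2, 2, -7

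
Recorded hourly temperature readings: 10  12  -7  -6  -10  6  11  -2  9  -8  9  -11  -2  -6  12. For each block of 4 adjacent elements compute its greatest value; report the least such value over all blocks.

6

(10, 12, -7, -6) → max 12
(12, -7, -6, -10) → max 12
(-7, -6, -10, 6) → max 6
(-6, -10, 6, 11) → max 11
(-10, 6, 11, -2) → max 11
(6, 11, -2, 9) → max 11
(11, -2, 9, -8) → max 11
(-2, 9, -8, 9) → max 9
(9, -8, 9, -11) → max 9
(-8, 9, -11, -2) → max 9
(9, -11, -2, -6) → max 9
(-11, -2, -6, 12) → max 12
Least of these is 6.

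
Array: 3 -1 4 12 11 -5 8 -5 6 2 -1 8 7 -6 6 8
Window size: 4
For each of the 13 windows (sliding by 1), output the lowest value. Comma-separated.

-1, -1, -5, -5, -5, -5, -5, -5, -1, -1, -6, -6, -6

[3, -1, 4, 12] → min -1
[-1, 4, 12, 11] → min -1
[4, 12, 11, -5] → min -5
[12, 11, -5, 8] → min -5
[11, -5, 8, -5] → min -5
[-5, 8, -5, 6] → min -5
[8, -5, 6, 2] → min -5
[-5, 6, 2, -1] → min -5
[6, 2, -1, 8] → min -1
[2, -1, 8, 7] → min -1
[-1, 8, 7, -6] → min -6
[8, 7, -6, 6] → min -6
[7, -6, 6, 8] → min -6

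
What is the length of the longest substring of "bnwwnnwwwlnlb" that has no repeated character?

3

[b] len 1
[b, n] len 2
[b, n, w] len 3
[w] len 1
[w, n] len 2
[n] len 1
[n, w] len 2
[w] len 1
[w] len 1
[w, l] len 2
[w, l, n] len 3
[n, l] len 2
[n, l, b] len 3
Longest all-distinct length: 3.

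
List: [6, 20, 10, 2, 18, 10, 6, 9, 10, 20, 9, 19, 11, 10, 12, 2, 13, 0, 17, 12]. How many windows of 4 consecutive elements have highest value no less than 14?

(6, 20, 10, 2) → max 20  ≥ 14 ✓
(20, 10, 2, 18) → max 20  ≥ 14 ✓
(10, 2, 18, 10) → max 18  ≥ 14 ✓
(2, 18, 10, 6) → max 18  ≥ 14 ✓
(18, 10, 6, 9) → max 18  ≥ 14 ✓
(10, 6, 9, 10) → max 10
(6, 9, 10, 20) → max 20  ≥ 14 ✓
(9, 10, 20, 9) → max 20  ≥ 14 ✓
(10, 20, 9, 19) → max 20  ≥ 14 ✓
(20, 9, 19, 11) → max 20  ≥ 14 ✓
(9, 19, 11, 10) → max 19  ≥ 14 ✓
(19, 11, 10, 12) → max 19  ≥ 14 ✓
(11, 10, 12, 2) → max 12
(10, 12, 2, 13) → max 13
(12, 2, 13, 0) → max 13
(2, 13, 0, 17) → max 17  ≥ 14 ✓
(13, 0, 17, 12) → max 17  ≥ 14 ✓
13 windows satisfy the condition.

13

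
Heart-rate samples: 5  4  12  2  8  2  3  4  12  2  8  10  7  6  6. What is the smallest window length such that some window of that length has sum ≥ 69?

add 5: running sum 5 < 69
add 4: running sum 9 < 69
add 12: running sum 21 < 69
add 2: running sum 23 < 69
add 8: running sum 31 < 69
add 2: running sum 33 < 69
add 3: running sum 36 < 69
add 4: running sum 40 < 69
add 12: running sum 52 < 69
add 2: running sum 54 < 69
add 8: running sum 62 < 69
add 10: shortest ending here [5, 4, 12, 2, 8, 2, 3, 4, 12, 2, 8, 10] sum 72, len 12
add 7: shortest ending here [12, 2, 8, 2, 3, 4, 12, 2, 8, 10, 7] sum 70, len 11
add 6: shortest ending here [12, 2, 8, 2, 3, 4, 12, 2, 8, 10, 7, 6] sum 76, len 12
add 6: shortest ending here [2, 8, 2, 3, 4, 12, 2, 8, 10, 7, 6, 6] sum 70, len 12
Shortest qualifying length: 11.

11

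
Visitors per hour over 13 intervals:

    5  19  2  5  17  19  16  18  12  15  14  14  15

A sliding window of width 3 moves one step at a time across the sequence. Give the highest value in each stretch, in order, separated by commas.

19, 19, 17, 19, 19, 19, 18, 18, 15, 15, 15

5 19 2 → max 19
19 2 5 → max 19
2 5 17 → max 17
5 17 19 → max 19
17 19 16 → max 19
19 16 18 → max 19
16 18 12 → max 18
18 12 15 → max 18
12 15 14 → max 15
15 14 14 → max 15
14 14 15 → max 15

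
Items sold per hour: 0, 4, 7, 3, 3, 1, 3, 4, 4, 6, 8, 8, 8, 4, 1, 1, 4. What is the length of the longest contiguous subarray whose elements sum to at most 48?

11

[0] sum 0 len 1
[0, 4] sum 4 len 2
[0, 4, 7] sum 11 len 3
[0, 4, 7, 3] sum 14 len 4
[0, 4, 7, 3, 3] sum 17 len 5
[0, 4, 7, 3, 3, 1] sum 18 len 6
[0, 4, 7, 3, 3, 1, 3] sum 21 len 7
[0, 4, 7, 3, 3, 1, 3, 4] sum 25 len 8
[0, 4, 7, 3, 3, 1, 3, 4, 4] sum 29 len 9
[0, 4, 7, 3, 3, 1, 3, 4, 4, 6] sum 35 len 10
[0, 4, 7, 3, 3, 1, 3, 4, 4, 6, 8] sum 43 len 11
[7, 3, 3, 1, 3, 4, 4, 6, 8, 8] sum 47 len 10
[3, 3, 1, 3, 4, 4, 6, 8, 8, 8] sum 48 len 10
[1, 3, 4, 4, 6, 8, 8, 8, 4] sum 46 len 9
[1, 3, 4, 4, 6, 8, 8, 8, 4, 1] sum 47 len 10
[1, 3, 4, 4, 6, 8, 8, 8, 4, 1, 1] sum 48 len 11
[4, 4, 6, 8, 8, 8, 4, 1, 1, 4] sum 48 len 10
Longest length seen: 11.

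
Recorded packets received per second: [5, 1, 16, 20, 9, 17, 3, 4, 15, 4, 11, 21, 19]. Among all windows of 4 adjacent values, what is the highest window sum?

Each size-4 window and its sum:
(5, 1, 16, 20) → sum 42
(1, 16, 20, 9) → sum 46
(16, 20, 9, 17) → sum 62
(20, 9, 17, 3) → sum 49
(9, 17, 3, 4) → sum 33
(17, 3, 4, 15) → sum 39
(3, 4, 15, 4) → sum 26
(4, 15, 4, 11) → sum 34
(15, 4, 11, 21) → sum 51
(4, 11, 21, 19) → sum 55
Highest of these is 62.

62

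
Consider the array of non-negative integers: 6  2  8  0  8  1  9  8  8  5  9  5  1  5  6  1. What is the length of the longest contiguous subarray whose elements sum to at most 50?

9

[6] sum 6 len 1
[6, 2] sum 8 len 2
[6, 2, 8] sum 16 len 3
[6, 2, 8, 0] sum 16 len 4
[6, 2, 8, 0, 8] sum 24 len 5
[6, 2, 8, 0, 8, 1] sum 25 len 6
[6, 2, 8, 0, 8, 1, 9] sum 34 len 7
[6, 2, 8, 0, 8, 1, 9, 8] sum 42 len 8
[6, 2, 8, 0, 8, 1, 9, 8, 8] sum 50 len 9
[2, 8, 0, 8, 1, 9, 8, 8, 5] sum 49 len 9
[0, 8, 1, 9, 8, 8, 5, 9] sum 48 len 8
[1, 9, 8, 8, 5, 9, 5] sum 45 len 7
[1, 9, 8, 8, 5, 9, 5, 1] sum 46 len 8
[9, 8, 8, 5, 9, 5, 1, 5] sum 50 len 8
[8, 8, 5, 9, 5, 1, 5, 6] sum 47 len 8
[8, 8, 5, 9, 5, 1, 5, 6, 1] sum 48 len 9
Longest length seen: 9.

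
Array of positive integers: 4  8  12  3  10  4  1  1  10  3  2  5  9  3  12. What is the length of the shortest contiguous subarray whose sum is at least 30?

4

add 4: running sum 4 < 30
add 8: running sum 12 < 30
add 12: running sum 24 < 30
add 3: running sum 27 < 30
add 10: shortest ending here [8, 12, 3, 10] sum 33, len 4
add 4: shortest ending here [8, 12, 3, 10, 4] sum 37, len 5
add 1: shortest ending here [12, 3, 10, 4, 1] sum 30, len 5
add 1: shortest ending here [12, 3, 10, 4, 1, 1] sum 31, len 6
add 10: shortest ending here [12, 3, 10, 4, 1, 1, 10] sum 41, len 7
add 3: shortest ending here [3, 10, 4, 1, 1, 10, 3] sum 32, len 7
add 2: shortest ending here [10, 4, 1, 1, 10, 3, 2] sum 31, len 7
add 5: shortest ending here [10, 4, 1, 1, 10, 3, 2, 5] sum 36, len 8
add 9: shortest ending here [1, 10, 3, 2, 5, 9] sum 30, len 6
add 3: shortest ending here [10, 3, 2, 5, 9, 3] sum 32, len 6
add 12: shortest ending here [2, 5, 9, 3, 12] sum 31, len 5
Shortest qualifying length: 4.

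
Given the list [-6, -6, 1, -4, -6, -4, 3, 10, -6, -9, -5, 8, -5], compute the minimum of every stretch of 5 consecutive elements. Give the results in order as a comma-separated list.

-6, -6, -6, -6, -6, -9, -9, -9, -9

Sliding a size-5 window across the 13 values:
-6 -6 1 -4 -6 → min -6
-6 1 -4 -6 -4 → min -6
1 -4 -6 -4 3 → min -6
-4 -6 -4 3 10 → min -6
-6 -4 3 10 -6 → min -6
-4 3 10 -6 -9 → min -9
3 10 -6 -9 -5 → min -9
10 -6 -9 -5 8 → min -9
-6 -9 -5 8 -5 → min -9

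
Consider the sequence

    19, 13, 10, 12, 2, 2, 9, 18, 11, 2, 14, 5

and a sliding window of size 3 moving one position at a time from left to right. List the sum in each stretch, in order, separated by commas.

42, 35, 24, 16, 13, 29, 38, 31, 27, 21

[19, 13, 10] → sum 42
[13, 10, 12] → sum 35
[10, 12, 2] → sum 24
[12, 2, 2] → sum 16
[2, 2, 9] → sum 13
[2, 9, 18] → sum 29
[9, 18, 11] → sum 38
[18, 11, 2] → sum 31
[11, 2, 14] → sum 27
[2, 14, 5] → sum 21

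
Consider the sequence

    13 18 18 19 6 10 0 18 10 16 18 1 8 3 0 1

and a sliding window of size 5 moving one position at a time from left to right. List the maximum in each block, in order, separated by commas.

(13, 18, 18, 19, 6) → max 19
(18, 18, 19, 6, 10) → max 19
(18, 19, 6, 10, 0) → max 19
(19, 6, 10, 0, 18) → max 19
(6, 10, 0, 18, 10) → max 18
(10, 0, 18, 10, 16) → max 18
(0, 18, 10, 16, 18) → max 18
(18, 10, 16, 18, 1) → max 18
(10, 16, 18, 1, 8) → max 18
(16, 18, 1, 8, 3) → max 18
(18, 1, 8, 3, 0) → max 18
(1, 8, 3, 0, 1) → max 8

19, 19, 19, 19, 18, 18, 18, 18, 18, 18, 18, 8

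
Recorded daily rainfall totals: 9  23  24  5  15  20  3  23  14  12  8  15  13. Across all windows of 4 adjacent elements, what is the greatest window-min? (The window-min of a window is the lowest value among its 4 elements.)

8

(9, 23, 24, 5) → min 5
(23, 24, 5, 15) → min 5
(24, 5, 15, 20) → min 5
(5, 15, 20, 3) → min 3
(15, 20, 3, 23) → min 3
(20, 3, 23, 14) → min 3
(3, 23, 14, 12) → min 3
(23, 14, 12, 8) → min 8
(14, 12, 8, 15) → min 8
(12, 8, 15, 13) → min 8
Greatest of these is 8.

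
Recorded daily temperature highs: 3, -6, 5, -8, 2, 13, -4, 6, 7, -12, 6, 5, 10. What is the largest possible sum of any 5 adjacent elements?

24

[3, -6, 5, -8, 2] → sum -4
[-6, 5, -8, 2, 13] → sum 6
[5, -8, 2, 13, -4] → sum 8
[-8, 2, 13, -4, 6] → sum 9
[2, 13, -4, 6, 7] → sum 24
[13, -4, 6, 7, -12] → sum 10
[-4, 6, 7, -12, 6] → sum 3
[6, 7, -12, 6, 5] → sum 12
[7, -12, 6, 5, 10] → sum 16
Largest of these is 24.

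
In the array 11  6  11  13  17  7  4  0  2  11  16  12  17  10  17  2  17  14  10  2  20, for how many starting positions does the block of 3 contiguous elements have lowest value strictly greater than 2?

[11, 6, 11] → min 6  > 2 ✓
[6, 11, 13] → min 6  > 2 ✓
[11, 13, 17] → min 11  > 2 ✓
[13, 17, 7] → min 7  > 2 ✓
[17, 7, 4] → min 4  > 2 ✓
[7, 4, 0] → min 0
[4, 0, 2] → min 0
[0, 2, 11] → min 0
[2, 11, 16] → min 2
[11, 16, 12] → min 11  > 2 ✓
[16, 12, 17] → min 12  > 2 ✓
[12, 17, 10] → min 10  > 2 ✓
[17, 10, 17] → min 10  > 2 ✓
[10, 17, 2] → min 2
[17, 2, 17] → min 2
[2, 17, 14] → min 2
[17, 14, 10] → min 10  > 2 ✓
[14, 10, 2] → min 2
[10, 2, 20] → min 2
10 windows satisfy the condition.

10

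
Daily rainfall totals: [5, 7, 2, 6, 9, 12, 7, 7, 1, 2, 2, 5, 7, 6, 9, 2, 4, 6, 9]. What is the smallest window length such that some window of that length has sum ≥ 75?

Extend right; whenever the sum reaches 75, record the length and shrink from the left:
add 5: running sum 5 < 75
add 7: running sum 12 < 75
add 2: running sum 14 < 75
add 6: running sum 20 < 75
add 9: running sum 29 < 75
add 12: running sum 41 < 75
add 7: running sum 48 < 75
add 7: running sum 55 < 75
add 1: running sum 56 < 75
add 2: running sum 58 < 75
add 2: running sum 60 < 75
add 5: running sum 65 < 75
add 7: running sum 72 < 75
end 13: [5, 7, 2, 6, 9, 12, 7, 7, 1, 2, 2, 5, 7, 6] sum 78, len 14
end 14: [2, 6, 9, 12, 7, 7, 1, 2, 2, 5, 7, 6, 9] sum 75, len 13
end 15: [6, 9, 12, 7, 7, 1, 2, 2, 5, 7, 6, 9, 2] sum 75, len 13
end 16: [6, 9, 12, 7, 7, 1, 2, 2, 5, 7, 6, 9, 2, 4] sum 79, len 14
end 17: [9, 12, 7, 7, 1, 2, 2, 5, 7, 6, 9, 2, 4, 6] sum 79, len 14
end 18: [12, 7, 7, 1, 2, 2, 5, 7, 6, 9, 2, 4, 6, 9] sum 79, len 14
Shortest qualifying length: 13.

13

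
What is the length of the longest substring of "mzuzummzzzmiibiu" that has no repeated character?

3

[m] len 1
[m, z] len 2
[m, z, u] len 3
[u, z] len 2
[z, u] len 2
[z, u, m] len 3
[m] len 1
[m, z] len 2
[z] len 1
[z] len 1
[z, m] len 2
[z, m, i] len 3
[i] len 1
[i, b] len 2
[b, i] len 2
[b, i, u] len 3
Longest all-distinct length: 3.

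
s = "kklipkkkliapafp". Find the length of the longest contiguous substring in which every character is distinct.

[k] len 1
[k] len 1
[k, l] len 2
[k, l, i] len 3
[k, l, i, p] len 4
[l, i, p, k] len 4
[k] len 1
[k] len 1
[k, l] len 2
[k, l, i] len 3
[k, l, i, a] len 4
[k, l, i, a, p] len 5
[p, a] len 2
[p, a, f] len 3
[a, f, p] len 3
Longest all-distinct length: 5.

5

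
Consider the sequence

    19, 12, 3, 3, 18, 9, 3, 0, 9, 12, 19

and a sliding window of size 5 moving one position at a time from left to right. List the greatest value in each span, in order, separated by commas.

[19, 12, 3, 3, 18] → max 19
[12, 3, 3, 18, 9] → max 18
[3, 3, 18, 9, 3] → max 18
[3, 18, 9, 3, 0] → max 18
[18, 9, 3, 0, 9] → max 18
[9, 3, 0, 9, 12] → max 12
[3, 0, 9, 12, 19] → max 19

19, 18, 18, 18, 18, 12, 19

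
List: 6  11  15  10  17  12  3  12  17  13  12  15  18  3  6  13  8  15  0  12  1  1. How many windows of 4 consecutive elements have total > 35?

[6, 11, 15, 10] → sum 42  > 35 ✓
[11, 15, 10, 17] → sum 53  > 35 ✓
[15, 10, 17, 12] → sum 54  > 35 ✓
[10, 17, 12, 3] → sum 42  > 35 ✓
[17, 12, 3, 12] → sum 44  > 35 ✓
[12, 3, 12, 17] → sum 44  > 35 ✓
[3, 12, 17, 13] → sum 45  > 35 ✓
[12, 17, 13, 12] → sum 54  > 35 ✓
[17, 13, 12, 15] → sum 57  > 35 ✓
[13, 12, 15, 18] → sum 58  > 35 ✓
[12, 15, 18, 3] → sum 48  > 35 ✓
[15, 18, 3, 6] → sum 42  > 35 ✓
[18, 3, 6, 13] → sum 40  > 35 ✓
[3, 6, 13, 8] → sum 30
[6, 13, 8, 15] → sum 42  > 35 ✓
[13, 8, 15, 0] → sum 36  > 35 ✓
[8, 15, 0, 12] → sum 35
[15, 0, 12, 1] → sum 28
[0, 12, 1, 1] → sum 14
15 windows satisfy the condition.

15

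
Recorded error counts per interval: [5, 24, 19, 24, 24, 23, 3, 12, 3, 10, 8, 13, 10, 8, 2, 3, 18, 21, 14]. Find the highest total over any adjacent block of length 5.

5 24 19 24 24 → sum 96
24 19 24 24 23 → sum 114
19 24 24 23 3 → sum 93
24 24 23 3 12 → sum 86
24 23 3 12 3 → sum 65
23 3 12 3 10 → sum 51
3 12 3 10 8 → sum 36
12 3 10 8 13 → sum 46
3 10 8 13 10 → sum 44
10 8 13 10 8 → sum 49
8 13 10 8 2 → sum 41
13 10 8 2 3 → sum 36
10 8 2 3 18 → sum 41
8 2 3 18 21 → sum 52
2 3 18 21 14 → sum 58
Highest of these is 114.

114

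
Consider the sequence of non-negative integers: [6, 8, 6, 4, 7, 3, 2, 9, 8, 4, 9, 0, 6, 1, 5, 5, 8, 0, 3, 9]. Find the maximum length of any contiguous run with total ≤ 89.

18

Extend to the right; shrink from the left whenever the sum exceeds 89:
[6] sum 6 len 1
[6, 8] sum 14 len 2
[6, 8, 6] sum 20 len 3
[6, 8, 6, 4] sum 24 len 4
[6, 8, 6, 4, 7] sum 31 len 5
[6, 8, 6, 4, 7, 3] sum 34 len 6
[6, 8, 6, 4, 7, 3, 2] sum 36 len 7
[6, 8, 6, 4, 7, 3, 2, 9] sum 45 len 8
[6, 8, 6, 4, 7, 3, 2, 9, 8] sum 53 len 9
[6, 8, 6, 4, 7, 3, 2, 9, 8, 4] sum 57 len 10
[6, 8, 6, 4, 7, 3, 2, 9, 8, 4, 9] sum 66 len 11
[6, 8, 6, 4, 7, 3, 2, 9, 8, 4, 9, 0] sum 66 len 12
[6, 8, 6, 4, 7, 3, 2, 9, 8, 4, 9, 0, 6] sum 72 len 13
[6, 8, 6, 4, 7, 3, 2, 9, 8, 4, 9, 0, 6, 1] sum 73 len 14
[6, 8, 6, 4, 7, 3, 2, 9, 8, 4, 9, 0, 6, 1, 5] sum 78 len 15
[6, 8, 6, 4, 7, 3, 2, 9, 8, 4, 9, 0, 6, 1, 5, 5] sum 83 len 16
[8, 6, 4, 7, 3, 2, 9, 8, 4, 9, 0, 6, 1, 5, 5, 8] sum 85 len 16
[8, 6, 4, 7, 3, 2, 9, 8, 4, 9, 0, 6, 1, 5, 5, 8, 0] sum 85 len 17
[8, 6, 4, 7, 3, 2, 9, 8, 4, 9, 0, 6, 1, 5, 5, 8, 0, 3] sum 88 len 18
[6, 4, 7, 3, 2, 9, 8, 4, 9, 0, 6, 1, 5, 5, 8, 0, 3, 9] sum 89 len 18
Longest length seen: 18.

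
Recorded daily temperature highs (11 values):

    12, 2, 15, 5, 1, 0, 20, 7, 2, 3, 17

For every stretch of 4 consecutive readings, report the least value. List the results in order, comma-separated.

2, 1, 0, 0, 0, 0, 2, 2

Sliding a size-4 window across the 11 values:
(12, 2, 15, 5) → min 2
(2, 15, 5, 1) → min 1
(15, 5, 1, 0) → min 0
(5, 1, 0, 20) → min 0
(1, 0, 20, 7) → min 0
(0, 20, 7, 2) → min 0
(20, 7, 2, 3) → min 2
(7, 2, 3, 17) → min 2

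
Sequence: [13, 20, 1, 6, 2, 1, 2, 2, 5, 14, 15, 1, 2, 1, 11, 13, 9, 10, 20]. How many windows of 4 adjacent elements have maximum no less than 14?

[13, 20, 1, 6] → max 20  ≥ 14 ✓
[20, 1, 6, 2] → max 20  ≥ 14 ✓
[1, 6, 2, 1] → max 6
[6, 2, 1, 2] → max 6
[2, 1, 2, 2] → max 2
[1, 2, 2, 5] → max 5
[2, 2, 5, 14] → max 14  ≥ 14 ✓
[2, 5, 14, 15] → max 15  ≥ 14 ✓
[5, 14, 15, 1] → max 15  ≥ 14 ✓
[14, 15, 1, 2] → max 15  ≥ 14 ✓
[15, 1, 2, 1] → max 15  ≥ 14 ✓
[1, 2, 1, 11] → max 11
[2, 1, 11, 13] → max 13
[1, 11, 13, 9] → max 13
[11, 13, 9, 10] → max 13
[13, 9, 10, 20] → max 20  ≥ 14 ✓
8 windows satisfy the condition.

8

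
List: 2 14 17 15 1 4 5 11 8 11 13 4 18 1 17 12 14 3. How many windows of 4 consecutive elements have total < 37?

6

(2, 14, 17, 15) → sum 48
(14, 17, 15, 1) → sum 47
(17, 15, 1, 4) → sum 37
(15, 1, 4, 5) → sum 25  < 37 ✓
(1, 4, 5, 11) → sum 21  < 37 ✓
(4, 5, 11, 8) → sum 28  < 37 ✓
(5, 11, 8, 11) → sum 35  < 37 ✓
(11, 8, 11, 13) → sum 43
(8, 11, 13, 4) → sum 36  < 37 ✓
(11, 13, 4, 18) → sum 46
(13, 4, 18, 1) → sum 36  < 37 ✓
(4, 18, 1, 17) → sum 40
(18, 1, 17, 12) → sum 48
(1, 17, 12, 14) → sum 44
(17, 12, 14, 3) → sum 46
6 windows satisfy the condition.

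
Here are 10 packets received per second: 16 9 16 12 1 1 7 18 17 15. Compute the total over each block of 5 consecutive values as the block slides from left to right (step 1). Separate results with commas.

54, 39, 37, 39, 44, 58

[16, 9, 16, 12, 1] → sum 54
[9, 16, 12, 1, 1] → sum 39
[16, 12, 1, 1, 7] → sum 37
[12, 1, 1, 7, 18] → sum 39
[1, 1, 7, 18, 17] → sum 44
[1, 7, 18, 17, 15] → sum 58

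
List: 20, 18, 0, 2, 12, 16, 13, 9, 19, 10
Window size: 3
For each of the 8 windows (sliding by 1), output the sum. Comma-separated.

[20, 18, 0] → sum 38
[18, 0, 2] → sum 20
[0, 2, 12] → sum 14
[2, 12, 16] → sum 30
[12, 16, 13] → sum 41
[16, 13, 9] → sum 38
[13, 9, 19] → sum 41
[9, 19, 10] → sum 38

38, 20, 14, 30, 41, 38, 41, 38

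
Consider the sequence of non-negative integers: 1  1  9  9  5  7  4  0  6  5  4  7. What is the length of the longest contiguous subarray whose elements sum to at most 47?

10

→ 1: sum 1, len 1
→ 1: sum 2, len 2
→ 9: sum 11, len 3
→ 9: sum 20, len 4
→ 5: sum 25, len 5
→ 7: sum 32, len 6
→ 4: sum 36, len 7
→ 0: sum 36, len 8
→ 6: sum 42, len 9
→ 5: sum 47, len 10
→ 4 (dropped 1, 1, 9): sum 40, len 8
→ 7: sum 47, len 9
Longest length seen: 10.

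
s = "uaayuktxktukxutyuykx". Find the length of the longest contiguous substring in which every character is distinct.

6

add u: [u] len 1
add a: [u, a] len 2
add a (repeat a, move left end past it): [a] len 1
add y: [a, y] len 2
add u: [a, y, u] len 3
add k: [a, y, u, k] len 4
add t: [a, y, u, k, t] len 5
add x: [a, y, u, k, t, x] len 6
add k (repeat k, move left end past it): [t, x, k] len 3
add t (repeat t, move left end past it): [x, k, t] len 3
add u: [x, k, t, u] len 4
add k (repeat k, move left end past it): [t, u, k] len 3
add x: [t, u, k, x] len 4
add u (repeat u, move left end past it): [k, x, u] len 3
add t: [k, x, u, t] len 4
add y: [k, x, u, t, y] len 5
add u (repeat u, move left end past it): [t, y, u] len 3
add y (repeat y, move left end past it): [u, y] len 2
add k: [u, y, k] len 3
add x: [u, y, k, x] len 4
Longest all-distinct length: 6.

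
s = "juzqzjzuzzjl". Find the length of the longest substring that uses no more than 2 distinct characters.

4

[j] 1 distinct, len 1
[j, u] 2 distinct, len 2
[u, z] 2 distinct, len 2
[z, q] 2 distinct, len 2
[z, q, z] 2 distinct, len 3
[z, j] 2 distinct, len 2
[z, j, z] 2 distinct, len 3
[z, u] 2 distinct, len 2
[z, u, z] 2 distinct, len 3
[z, u, z, z] 2 distinct, len 4
[z, z, j] 2 distinct, len 3
[j, l] 2 distinct, len 2
Longest length with ≤2 distinct: 4.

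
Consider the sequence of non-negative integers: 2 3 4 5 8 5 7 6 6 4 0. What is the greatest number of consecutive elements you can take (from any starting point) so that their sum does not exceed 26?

add 2: [2] sum 2, len 1
add 3: [2, 3] sum 5, len 2
add 4: [2, 3, 4] sum 9, len 3
add 5: [2, 3, 4, 5] sum 14, len 4
add 8: [2, 3, 4, 5, 8] sum 22, len 5
add 5: [3, 4, 5, 8, 5] sum 25, len 5
add 7: [5, 8, 5, 7] sum 25, len 4
add 6: [8, 5, 7, 6] sum 26, len 4
add 6: [5, 7, 6, 6] sum 24, len 4
add 4: [7, 6, 6, 4] sum 23, len 4
add 0: [7, 6, 6, 4, 0] sum 23, len 5
Longest length seen: 5.

5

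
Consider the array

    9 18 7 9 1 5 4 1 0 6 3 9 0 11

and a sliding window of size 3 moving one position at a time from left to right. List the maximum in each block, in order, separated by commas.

Sliding a size-3 window across the 14 values:
9 18 7 → max 18
18 7 9 → max 18
7 9 1 → max 9
9 1 5 → max 9
1 5 4 → max 5
5 4 1 → max 5
4 1 0 → max 4
1 0 6 → max 6
0 6 3 → max 6
6 3 9 → max 9
3 9 0 → max 9
9 0 11 → max 11

18, 18, 9, 9, 5, 5, 4, 6, 6, 9, 9, 11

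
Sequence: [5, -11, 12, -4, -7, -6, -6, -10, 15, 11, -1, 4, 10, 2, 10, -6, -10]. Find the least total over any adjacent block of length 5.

-33

(5, -11, 12, -4, -7) → sum -5
(-11, 12, -4, -7, -6) → sum -16
(12, -4, -7, -6, -6) → sum -11
(-4, -7, -6, -6, -10) → sum -33
(-7, -6, -6, -10, 15) → sum -14
(-6, -6, -10, 15, 11) → sum 4
(-6, -10, 15, 11, -1) → sum 9
(-10, 15, 11, -1, 4) → sum 19
(15, 11, -1, 4, 10) → sum 39
(11, -1, 4, 10, 2) → sum 26
(-1, 4, 10, 2, 10) → sum 25
(4, 10, 2, 10, -6) → sum 20
(10, 2, 10, -6, -10) → sum 6
Least of these is -33.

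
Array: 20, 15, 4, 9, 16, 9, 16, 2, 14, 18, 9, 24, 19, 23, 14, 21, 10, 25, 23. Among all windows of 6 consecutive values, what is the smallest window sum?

20 15 4 9 16 9 → sum 73
15 4 9 16 9 16 → sum 69
4 9 16 9 16 2 → sum 56
9 16 9 16 2 14 → sum 66
16 9 16 2 14 18 → sum 75
9 16 2 14 18 9 → sum 68
16 2 14 18 9 24 → sum 83
2 14 18 9 24 19 → sum 86
14 18 9 24 19 23 → sum 107
18 9 24 19 23 14 → sum 107
9 24 19 23 14 21 → sum 110
24 19 23 14 21 10 → sum 111
19 23 14 21 10 25 → sum 112
23 14 21 10 25 23 → sum 116
Smallest of these is 56.

56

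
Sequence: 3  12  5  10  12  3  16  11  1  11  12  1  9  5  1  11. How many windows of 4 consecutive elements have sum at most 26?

3

(3, 12, 5, 10) → sum 30
(12, 5, 10, 12) → sum 39
(5, 10, 12, 3) → sum 30
(10, 12, 3, 16) → sum 41
(12, 3, 16, 11) → sum 42
(3, 16, 11, 1) → sum 31
(16, 11, 1, 11) → sum 39
(11, 1, 11, 12) → sum 35
(1, 11, 12, 1) → sum 25  ≤ 26 ✓
(11, 12, 1, 9) → sum 33
(12, 1, 9, 5) → sum 27
(1, 9, 5, 1) → sum 16  ≤ 26 ✓
(9, 5, 1, 11) → sum 26  ≤ 26 ✓
3 windows satisfy the condition.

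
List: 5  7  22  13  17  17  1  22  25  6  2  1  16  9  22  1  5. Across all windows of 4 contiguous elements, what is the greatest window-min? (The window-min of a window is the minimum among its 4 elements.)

Window mins for each of the 14 positions:
5 7 22 13 → min 5
7 22 13 17 → min 7
22 13 17 17 → min 13
13 17 17 1 → min 1
17 17 1 22 → min 1
17 1 22 25 → min 1
1 22 25 6 → min 1
22 25 6 2 → min 2
25 6 2 1 → min 1
6 2 1 16 → min 1
2 1 16 9 → min 1
1 16 9 22 → min 1
16 9 22 1 → min 1
9 22 1 5 → min 1
Greatest of these is 13.

13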